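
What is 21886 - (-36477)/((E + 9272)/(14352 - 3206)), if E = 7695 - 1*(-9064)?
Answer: 325429036/8677 ≈ 37505.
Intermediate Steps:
E = 16759 (E = 7695 + 9064 = 16759)
21886 - (-36477)/((E + 9272)/(14352 - 3206)) = 21886 - (-36477)/((16759 + 9272)/(14352 - 3206)) = 21886 - (-36477)/(26031/11146) = 21886 - (-36477)/(26031*(1/11146)) = 21886 - (-36477)/26031/11146 = 21886 - (-36477)*11146/26031 = 21886 - 1*(-135524214/8677) = 21886 + 135524214/8677 = 325429036/8677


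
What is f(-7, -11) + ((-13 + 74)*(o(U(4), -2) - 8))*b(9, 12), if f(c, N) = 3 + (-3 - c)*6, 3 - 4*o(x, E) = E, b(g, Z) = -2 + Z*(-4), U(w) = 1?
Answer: 41229/2 ≈ 20615.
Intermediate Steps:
b(g, Z) = -2 - 4*Z
o(x, E) = ¾ - E/4
f(c, N) = -15 - 6*c (f(c, N) = 3 + (-18 - 6*c) = -15 - 6*c)
f(-7, -11) + ((-13 + 74)*(o(U(4), -2) - 8))*b(9, 12) = (-15 - 6*(-7)) + ((-13 + 74)*((¾ - ¼*(-2)) - 8))*(-2 - 4*12) = (-15 + 42) + (61*((¾ + ½) - 8))*(-2 - 48) = 27 + (61*(5/4 - 8))*(-50) = 27 + (61*(-27/4))*(-50) = 27 - 1647/4*(-50) = 27 + 41175/2 = 41229/2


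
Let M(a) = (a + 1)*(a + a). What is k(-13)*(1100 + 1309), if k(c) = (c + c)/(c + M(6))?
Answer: -62634/71 ≈ -882.17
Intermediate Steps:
M(a) = 2*a*(1 + a) (M(a) = (1 + a)*(2*a) = 2*a*(1 + a))
k(c) = 2*c/(84 + c) (k(c) = (c + c)/(c + 2*6*(1 + 6)) = (2*c)/(c + 2*6*7) = (2*c)/(c + 84) = (2*c)/(84 + c) = 2*c/(84 + c))
k(-13)*(1100 + 1309) = (2*(-13)/(84 - 13))*(1100 + 1309) = (2*(-13)/71)*2409 = (2*(-13)*(1/71))*2409 = -26/71*2409 = -62634/71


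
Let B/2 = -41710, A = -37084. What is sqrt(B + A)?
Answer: 2*I*sqrt(30126) ≈ 347.14*I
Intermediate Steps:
B = -83420 (B = 2*(-41710) = -83420)
sqrt(B + A) = sqrt(-83420 - 37084) = sqrt(-120504) = 2*I*sqrt(30126)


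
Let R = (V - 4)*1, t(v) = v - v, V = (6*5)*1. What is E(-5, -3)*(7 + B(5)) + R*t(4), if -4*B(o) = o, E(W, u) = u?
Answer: -69/4 ≈ -17.250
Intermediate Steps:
V = 30 (V = 30*1 = 30)
t(v) = 0
R = 26 (R = (30 - 4)*1 = 26*1 = 26)
B(o) = -o/4
E(-5, -3)*(7 + B(5)) + R*t(4) = -3*(7 - ¼*5) + 26*0 = -3*(7 - 5/4) + 0 = -3*23/4 + 0 = -69/4 + 0 = -69/4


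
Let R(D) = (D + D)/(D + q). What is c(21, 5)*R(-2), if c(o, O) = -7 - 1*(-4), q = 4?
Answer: 6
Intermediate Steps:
R(D) = 2*D/(4 + D) (R(D) = (D + D)/(D + 4) = (2*D)/(4 + D) = 2*D/(4 + D))
c(o, O) = -3 (c(o, O) = -7 + 4 = -3)
c(21, 5)*R(-2) = -6*(-2)/(4 - 2) = -6*(-2)/2 = -3*(-2) = 6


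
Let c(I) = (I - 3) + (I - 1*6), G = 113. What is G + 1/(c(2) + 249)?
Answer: 27573/244 ≈ 113.00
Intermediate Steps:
c(I) = -9 + 2*I (c(I) = (-3 + I) + (I - 6) = (-3 + I) + (-6 + I) = -9 + 2*I)
G + 1/(c(2) + 249) = 113 + 1/((-9 + 2*2) + 249) = 113 + 1/((-9 + 4) + 249) = 113 + 1/(-5 + 249) = 113 + 1/244 = 27573/244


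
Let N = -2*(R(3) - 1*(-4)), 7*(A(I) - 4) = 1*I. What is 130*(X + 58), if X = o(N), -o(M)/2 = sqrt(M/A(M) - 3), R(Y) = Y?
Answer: 7540 - 260*I*sqrt(10) ≈ 7540.0 - 822.19*I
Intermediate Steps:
A(I) = 4 + I/7 (A(I) = 4 + (1*I)/7 = 4 + I/7)
N = -14 (N = -2*(3 - 1*(-4)) = -2*(3 + 4) = -2*7 = -14)
o(M) = -2*sqrt(-3 + M/(4 + M/7)) (o(M) = -2*sqrt(M/(4 + M/7) - 3) = -2*sqrt(-3 + M/(4 + M/7)))
X = -2*I*sqrt(10) (X = -4*sqrt(-21 - 14)/sqrt(28 - 14) = -4*I*sqrt(10)/2 = -2*I*sqrt(10) ≈ -6.3246*I)
130*(X + 58) = 130*(-2*I*sqrt(10) + 58) = 130*(58 - 2*I*sqrt(10)) = 7540 - 260*I*sqrt(10)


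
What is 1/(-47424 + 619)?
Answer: -1/46805 ≈ -2.1365e-5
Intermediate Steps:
1/(-47424 + 619) = 1/(-46805) = -1/46805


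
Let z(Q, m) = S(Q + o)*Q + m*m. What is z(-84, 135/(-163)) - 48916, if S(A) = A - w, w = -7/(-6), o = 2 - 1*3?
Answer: -1107324557/26569 ≈ -41677.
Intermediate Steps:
o = -1 (o = 2 - 3 = -1)
w = 7/6 (w = -7*(-1/6) = 7/6 ≈ 1.1667)
S(A) = -7/6 + A (S(A) = A - 1*7/6 = A - 7/6 = -7/6 + A)
z(Q, m) = m**2 + Q*(-13/6 + Q) (z(Q, m) = (-7/6 + (Q - 1))*Q + m*m = (-7/6 + (-1 + Q))*Q + m**2 = (-13/6 + Q)*Q + m**2 = Q*(-13/6 + Q) + m**2 = m**2 + Q*(-13/6 + Q))
z(-84, 135/(-163)) - 48916 = ((-84)**2 + (135/(-163))**2 - 13/6*(-84)) - 48916 = (7056 + (135*(-1/163))**2 + 182) - 48916 = (7056 + (-135/163)**2 + 182) - 48916 = (7056 + 18225/26569 + 182) - 48916 = 192324647/26569 - 48916 = -1107324557/26569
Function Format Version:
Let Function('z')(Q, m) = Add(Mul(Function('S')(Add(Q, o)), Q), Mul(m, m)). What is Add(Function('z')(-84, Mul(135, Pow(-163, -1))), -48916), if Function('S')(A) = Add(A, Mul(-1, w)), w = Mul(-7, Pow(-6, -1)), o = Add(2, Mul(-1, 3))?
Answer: Rational(-1107324557, 26569) ≈ -41677.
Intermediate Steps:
o = -1 (o = Add(2, -3) = -1)
w = Rational(7, 6) (w = Mul(-7, Rational(-1, 6)) = Rational(7, 6) ≈ 1.1667)
Function('S')(A) = Add(Rational(-7, 6), A) (Function('S')(A) = Add(A, Mul(-1, Rational(7, 6))) = Add(A, Rational(-7, 6)) = Add(Rational(-7, 6), A))
Function('z')(Q, m) = Add(Pow(m, 2), Mul(Q, Add(Rational(-13, 6), Q))) (Function('z')(Q, m) = Add(Mul(Add(Rational(-7, 6), Add(Q, -1)), Q), Mul(m, m)) = Add(Mul(Add(Rational(-7, 6), Add(-1, Q)), Q), Pow(m, 2)) = Add(Mul(Add(Rational(-13, 6), Q), Q), Pow(m, 2)) = Add(Mul(Q, Add(Rational(-13, 6), Q)), Pow(m, 2)) = Add(Pow(m, 2), Mul(Q, Add(Rational(-13, 6), Q))))
Add(Function('z')(-84, Mul(135, Pow(-163, -1))), -48916) = Add(Add(Pow(-84, 2), Pow(Mul(135, Pow(-163, -1)), 2), Mul(Rational(-13, 6), -84)), -48916) = Add(Add(7056, Pow(Mul(135, Rational(-1, 163)), 2), 182), -48916) = Add(Add(7056, Pow(Rational(-135, 163), 2), 182), -48916) = Add(Add(7056, Rational(18225, 26569), 182), -48916) = Add(Rational(192324647, 26569), -48916) = Rational(-1107324557, 26569)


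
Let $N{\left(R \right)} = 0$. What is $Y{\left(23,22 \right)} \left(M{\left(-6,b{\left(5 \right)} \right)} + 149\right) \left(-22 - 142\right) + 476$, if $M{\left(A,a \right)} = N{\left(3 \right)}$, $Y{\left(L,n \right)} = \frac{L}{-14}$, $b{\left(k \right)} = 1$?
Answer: $\frac{284346}{7} \approx 40621.0$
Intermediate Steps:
$Y{\left(L,n \right)} = - \frac{L}{14}$ ($Y{\left(L,n \right)} = L \left(- \frac{1}{14}\right) = - \frac{L}{14}$)
$M{\left(A,a \right)} = 0$
$Y{\left(23,22 \right)} \left(M{\left(-6,b{\left(5 \right)} \right)} + 149\right) \left(-22 - 142\right) + 476 = \left(- \frac{1}{14}\right) 23 \left(0 + 149\right) \left(-22 - 142\right) + 476 = - \frac{23 \cdot 149 \left(-164\right)}{14} + 476 = \left(- \frac{23}{14}\right) \left(-24436\right) + 476 = \frac{281014}{7} + 476 = \frac{284346}{7}$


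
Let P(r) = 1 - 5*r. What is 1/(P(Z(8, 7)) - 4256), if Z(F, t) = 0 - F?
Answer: -1/4215 ≈ -0.00023725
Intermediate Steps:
Z(F, t) = -F
1/(P(Z(8, 7)) - 4256) = 1/((1 - (-5)*8) - 4256) = 1/((1 - 5*(-8)) - 4256) = 1/((1 + 40) - 4256) = 1/(41 - 4256) = 1/(-4215) = -1/4215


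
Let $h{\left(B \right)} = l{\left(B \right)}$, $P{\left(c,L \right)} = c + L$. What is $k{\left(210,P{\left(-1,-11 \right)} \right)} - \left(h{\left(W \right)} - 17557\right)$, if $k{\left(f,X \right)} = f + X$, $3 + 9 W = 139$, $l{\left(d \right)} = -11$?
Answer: $17766$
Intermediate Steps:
$P{\left(c,L \right)} = L + c$
$W = \frac{136}{9}$ ($W = - \frac{1}{3} + \frac{1}{9} \cdot 139 = - \frac{1}{3} + \frac{139}{9} = \frac{136}{9} \approx 15.111$)
$k{\left(f,X \right)} = X + f$
$h{\left(B \right)} = -11$
$k{\left(210,P{\left(-1,-11 \right)} \right)} - \left(h{\left(W \right)} - 17557\right) = \left(\left(-11 - 1\right) + 210\right) - \left(-11 - 17557\right) = \left(-12 + 210\right) - -17568 = 198 + 17568 = 17766$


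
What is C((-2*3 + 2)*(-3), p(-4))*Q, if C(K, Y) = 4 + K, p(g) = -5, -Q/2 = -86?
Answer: 2752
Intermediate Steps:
Q = 172 (Q = -2*(-86) = 172)
C((-2*3 + 2)*(-3), p(-4))*Q = (4 + (-2*3 + 2)*(-3))*172 = (4 + (-6 + 2)*(-3))*172 = (4 - 4*(-3))*172 = (4 + 12)*172 = 16*172 = 2752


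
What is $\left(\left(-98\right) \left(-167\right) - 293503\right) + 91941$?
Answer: $-185196$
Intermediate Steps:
$\left(\left(-98\right) \left(-167\right) - 293503\right) + 91941 = \left(16366 - 293503\right) + 91941 = -277137 + 91941 = -185196$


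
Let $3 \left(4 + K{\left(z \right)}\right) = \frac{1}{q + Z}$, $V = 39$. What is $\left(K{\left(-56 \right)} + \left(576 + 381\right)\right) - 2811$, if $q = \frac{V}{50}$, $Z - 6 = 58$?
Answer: $- \frac{18054136}{9717} \approx -1858.0$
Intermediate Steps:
$Z = 64$ ($Z = 6 + 58 = 64$)
$q = \frac{39}{50} \approx 0.78$
$K{\left(z \right)} = - \frac{38818}{9717}$ ($K{\left(z \right)} = -4 + \frac{1}{3 \left(\frac{39}{50} + 64\right)} = -4 + \frac{1}{3 \cdot \frac{3239}{50}} = -4 + \frac{1}{3} \cdot \frac{50}{3239} = -4 + \frac{50}{9717} = - \frac{38818}{9717}$)
$\left(K{\left(-56 \right)} + \left(576 + 381\right)\right) - 2811 = \left(- \frac{38818}{9717} + \left(576 + 381\right)\right) - 2811 = \left(- \frac{38818}{9717} + 957\right) - 2811 = \frac{9260351}{9717} - 2811 = - \frac{18054136}{9717}$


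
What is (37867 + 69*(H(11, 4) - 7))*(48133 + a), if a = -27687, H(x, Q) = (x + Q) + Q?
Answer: 791157970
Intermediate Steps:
H(x, Q) = x + 2*Q (H(x, Q) = (Q + x) + Q = x + 2*Q)
(37867 + 69*(H(11, 4) - 7))*(48133 + a) = (37867 + 69*((11 + 2*4) - 7))*(48133 - 27687) = (37867 + 69*((11 + 8) - 7))*20446 = (37867 + 69*(19 - 7))*20446 = (37867 + 69*12)*20446 = (37867 + 828)*20446 = 38695*20446 = 791157970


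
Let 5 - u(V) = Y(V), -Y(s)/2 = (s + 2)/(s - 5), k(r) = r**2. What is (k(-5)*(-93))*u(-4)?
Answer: -37975/3 ≈ -12658.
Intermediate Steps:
Y(s) = -2*(2 + s)/(-5 + s) (Y(s) = -2*(s + 2)/(s - 5) = -2*(2 + s)/(-5 + s))
u(V) = 5 - 2*(-2 - V)/(-5 + V)
(k(-5)*(-93))*u(-4) = ((-5)**2*(-93))*(7*(-3 - 4)/(-5 - 4)) = (25*(-93))*(7*(-7)/(-9)) = -16275*(-1)*(-7)/9 = -2325*49/9 = -37975/3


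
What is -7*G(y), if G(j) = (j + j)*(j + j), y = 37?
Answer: -38332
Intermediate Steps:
G(j) = 4*j**2 (G(j) = (2*j)*(2*j) = 4*j**2)
-7*G(y) = -28*37**2 = -28*1369 = -7*5476 = -38332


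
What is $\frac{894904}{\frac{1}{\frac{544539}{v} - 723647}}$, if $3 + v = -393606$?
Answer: $- \frac{84966516069800016}{131203} \approx -6.476 \cdot 10^{11}$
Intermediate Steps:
$v = -393609$ ($v = -3 - 393606 = -393609$)
$\frac{894904}{\frac{1}{\frac{544539}{v} - 723647}} = \frac{894904}{\frac{1}{\frac{544539}{-393609} - 723647}} = \frac{894904}{\frac{1}{544539 \left(- \frac{1}{393609}\right) - 723647}} = \frac{894904}{\frac{1}{- \frac{181513}{131203} - 723647}} = \frac{894904}{\frac{1}{- \frac{94944838854}{131203}}} = \frac{894904}{- \frac{131203}{94944838854}} = 894904 \left(- \frac{94944838854}{131203}\right) = - \frac{84966516069800016}{131203}$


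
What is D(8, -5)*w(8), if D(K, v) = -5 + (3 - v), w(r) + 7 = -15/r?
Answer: -213/8 ≈ -26.625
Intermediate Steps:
w(r) = -7 - 15/r
D(K, v) = -2 - v
D(8, -5)*w(8) = (-2 - 1*(-5))*(-7 - 15/8) = (-2 + 5)*(-7 - 15*⅛) = 3*(-7 - 15/8) = 3*(-71/8) = -213/8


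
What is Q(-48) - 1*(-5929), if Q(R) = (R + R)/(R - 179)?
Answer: 1345979/227 ≈ 5929.4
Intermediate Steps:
Q(R) = 2*R/(-179 + R) (Q(R) = (2*R)/(-179 + R) = 2*R/(-179 + R))
Q(-48) - 1*(-5929) = 2*(-48)/(-179 - 48) - 1*(-5929) = 2*(-48)/(-227) + 5929 = 2*(-48)*(-1/227) + 5929 = 96/227 + 5929 = 1345979/227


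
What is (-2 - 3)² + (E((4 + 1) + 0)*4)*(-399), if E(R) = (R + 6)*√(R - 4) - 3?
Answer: -12743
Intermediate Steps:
E(R) = -3 + √(-4 + R)*(6 + R) (E(R) = (6 + R)*√(-4 + R) - 3 = √(-4 + R)*(6 + R) - 3 = -3 + √(-4 + R)*(6 + R))
(-2 - 3)² + (E((4 + 1) + 0)*4)*(-399) = (-2 - 3)² + ((-3 + 6*√(-4 + ((4 + 1) + 0)) + ((4 + 1) + 0)*√(-4 + ((4 + 1) + 0)))*4)*(-399) = (-5)² + ((-3 + 6*√(-4 + (5 + 0)) + (5 + 0)*√(-4 + (5 + 0)))*4)*(-399) = 25 + ((-3 + 6*√(-4 + 5) + 5*√(-4 + 5))*4)*(-399) = 25 + ((-3 + 6*√1 + 5*√1)*4)*(-399) = 25 + ((-3 + 6*1 + 5*1)*4)*(-399) = 25 + ((-3 + 6 + 5)*4)*(-399) = 25 + (8*4)*(-399) = 25 + 32*(-399) = 25 - 12768 = -12743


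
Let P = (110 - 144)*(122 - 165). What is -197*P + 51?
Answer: -287963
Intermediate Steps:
P = 1462 (P = -34*(-43) = 1462)
-197*P + 51 = -197*1462 + 51 = -288014 + 51 = -287963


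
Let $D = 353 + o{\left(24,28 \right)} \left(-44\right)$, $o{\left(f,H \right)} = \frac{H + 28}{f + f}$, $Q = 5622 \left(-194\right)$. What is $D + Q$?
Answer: $- \frac{3271099}{3} \approx -1.0904 \cdot 10^{6}$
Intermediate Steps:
$Q = -1090668$
$o{\left(f,H \right)} = \frac{28 + H}{2 f}$
$D = \frac{905}{3}$ ($D = 353 + \frac{28 + 28}{2 \cdot 24} \left(-44\right) = 353 + \frac{1}{2} \cdot \frac{1}{24} \cdot 56 \left(-44\right) = 353 + \frac{7}{6} \left(-44\right) = 353 - \frac{154}{3} = \frac{905}{3} \approx 301.67$)
$D + Q = \frac{905}{3} - 1090668 = - \frac{3271099}{3}$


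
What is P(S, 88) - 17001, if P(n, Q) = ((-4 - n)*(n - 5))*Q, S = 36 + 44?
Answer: -571401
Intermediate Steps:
S = 80
P(n, Q) = Q*(-5 + n)*(-4 - n) (P(n, Q) = ((-4 - n)*(-5 + n))*Q = ((-5 + n)*(-4 - n))*Q = Q*(-5 + n)*(-4 - n))
P(S, 88) - 17001 = 88*(20 + 80 - 1*80²) - 17001 = 88*(20 + 80 - 1*6400) - 17001 = 88*(20 + 80 - 6400) - 17001 = 88*(-6300) - 17001 = -554400 - 17001 = -571401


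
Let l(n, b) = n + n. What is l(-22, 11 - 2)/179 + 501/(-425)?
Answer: -108379/76075 ≈ -1.4246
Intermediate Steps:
l(n, b) = 2*n
l(-22, 11 - 2)/179 + 501/(-425) = (2*(-22))/179 + 501/(-425) = -44*1/179 + 501*(-1/425) = -44/179 - 501/425 = -108379/76075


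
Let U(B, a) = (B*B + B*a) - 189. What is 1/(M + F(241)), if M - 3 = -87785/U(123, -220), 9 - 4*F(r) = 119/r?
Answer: 584184/7226089 ≈ 0.080844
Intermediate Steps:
F(r) = 9/4 - 119/(4*r)
U(B, a) = -189 + B² + B*a (U(B, a) = (B² + B*a) - 189 = -189 + B² + B*a)
M = 24829/2424 (M = 3 - 87785/(-189 + 123² + 123*(-220)) = 3 - 87785/(-189 + 15129 - 27060) = 3 - 87785/(-12120) = 3 - 87785*(-1/12120) = 3 + 17557/2424 = 24829/2424 ≈ 10.243)
1/(M + F(241)) = 1/(24829/2424 + (¼)*(-119 + 9*241)/241) = 1/(24829/2424 + (¼)*(1/241)*(-119 + 2169)) = 1/(24829/2424 + (¼)*(1/241)*2050) = 1/(24829/2424 + 1025/482) = 1/(7226089/584184) = 584184/7226089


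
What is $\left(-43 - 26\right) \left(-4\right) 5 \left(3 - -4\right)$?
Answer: $9660$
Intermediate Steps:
$\left(-43 - 26\right) \left(-4\right) 5 \left(3 - -4\right) = - 69 \left(- 20 \left(3 + 4\right)\right) = - 69 \left(\left(-20\right) 7\right) = \left(-69\right) \left(-140\right) = 9660$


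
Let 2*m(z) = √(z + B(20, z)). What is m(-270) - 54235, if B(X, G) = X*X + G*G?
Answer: -54235 + √73030/2 ≈ -54100.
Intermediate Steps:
B(X, G) = G² + X² (B(X, G) = X² + G² = G² + X²)
m(z) = √(400 + z + z²)/2 (m(z) = √(z + (z² + 20²))/2 = √(z + (z² + 400))/2 = √(z + (400 + z²))/2 = √(400 + z + z²)/2)
m(-270) - 54235 = √(400 - 270 + (-270)²)/2 - 54235 = √(400 - 270 + 72900)/2 - 54235 = √73030/2 - 54235 = -54235 + √73030/2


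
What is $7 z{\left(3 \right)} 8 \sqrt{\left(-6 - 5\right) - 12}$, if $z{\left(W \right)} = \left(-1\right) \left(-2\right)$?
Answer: $112 i \sqrt{23} \approx 537.13 i$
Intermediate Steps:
$z{\left(W \right)} = 2$
$7 z{\left(3 \right)} 8 \sqrt{\left(-6 - 5\right) - 12} = 7 \cdot 2 \cdot 8 \sqrt{\left(-6 - 5\right) - 12} = 14 \cdot 8 \sqrt{\left(-6 - 5\right) - 12} = 112 \sqrt{-11 - 12} = 112 \sqrt{-23} = 112 i \sqrt{23}$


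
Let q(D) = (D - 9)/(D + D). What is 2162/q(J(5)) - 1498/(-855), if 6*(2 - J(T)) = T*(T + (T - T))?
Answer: 48161626/57285 ≈ 840.74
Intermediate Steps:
J(T) = 2 - T**2/6 (J(T) = 2 - T*(T + (T - T))/6 = 2 - T*(T + 0)/6 = 2 - T*T/6 = 2 - T**2/6)
q(D) = (-9 + D)/(2*D) (q(D) = (-9 + D)/((2*D)) = (-9 + D)*(1/(2*D)) = (-9 + D)/(2*D))
2162/q(J(5)) - 1498/(-855) = 2162/(((-9 + (2 - 1/6*5**2))/(2*(2 - 1/6*5**2)))) - 1498/(-855) = 2162/(((-9 + (2 - 1/6*25))/(2*(2 - 1/6*25)))) - 1498*(-1/855) = 2162/(((-9 + (2 - 25/6))/(2*(2 - 25/6)))) + 1498/855 = 2162/(((-9 - 13/6)/(2*(-13/6)))) + 1498/855 = 2162/(((1/2)*(-6/13)*(-67/6))) + 1498/855 = 2162/(67/26) + 1498/855 = 2162*(26/67) + 1498/855 = 56212/67 + 1498/855 = 48161626/57285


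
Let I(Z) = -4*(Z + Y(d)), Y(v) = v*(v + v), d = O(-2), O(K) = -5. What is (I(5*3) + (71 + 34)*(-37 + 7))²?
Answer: 11628100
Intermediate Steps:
d = -5
Y(v) = 2*v² (Y(v) = v*(2*v) = 2*v²)
I(Z) = -200 - 4*Z (I(Z) = -4*(Z + 2*(-5)²) = -4*(Z + 2*25) = -4*(Z + 50) = -4*(50 + Z) = -200 - 4*Z)
(I(5*3) + (71 + 34)*(-37 + 7))² = ((-200 - 20*3) + (71 + 34)*(-37 + 7))² = ((-200 - 4*15) + 105*(-30))² = ((-200 - 60) - 3150)² = (-260 - 3150)² = (-3410)² = 11628100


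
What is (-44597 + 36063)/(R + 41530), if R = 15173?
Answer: -8534/56703 ≈ -0.15050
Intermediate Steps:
(-44597 + 36063)/(R + 41530) = (-44597 + 36063)/(15173 + 41530) = -8534/56703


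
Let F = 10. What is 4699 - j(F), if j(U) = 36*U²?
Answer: 1099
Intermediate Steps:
4699 - j(F) = 4699 - 36*10² = 4699 - 36*100 = 4699 - 1*3600 = 4699 - 3600 = 1099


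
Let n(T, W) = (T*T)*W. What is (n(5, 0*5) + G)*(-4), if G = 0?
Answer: 0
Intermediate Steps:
n(T, W) = W*T² (n(T, W) = T²*W = W*T²)
(n(5, 0*5) + G)*(-4) = ((0*5)*5² + 0)*(-4) = (0*25 + 0)*(-4) = (0 + 0)*(-4) = 0*(-4) = 0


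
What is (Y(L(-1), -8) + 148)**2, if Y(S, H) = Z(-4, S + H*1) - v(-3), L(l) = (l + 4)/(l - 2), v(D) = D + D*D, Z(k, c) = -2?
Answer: 19600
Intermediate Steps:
v(D) = D + D**2
L(l) = (4 + l)/(-2 + l)
Y(S, H) = -8 (Y(S, H) = -2 - (-3)*(1 - 3) = -2 - (-3)*(-2) = -2 - 1*6 = -2 - 6 = -8)
(Y(L(-1), -8) + 148)**2 = (-8 + 148)**2 = 140**2 = 19600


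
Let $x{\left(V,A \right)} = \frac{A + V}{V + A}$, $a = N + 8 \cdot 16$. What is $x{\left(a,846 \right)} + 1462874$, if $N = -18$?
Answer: $1462875$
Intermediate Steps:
$a = 110$ ($a = -18 + 8 \cdot 16 = -18 + 128 = 110$)
$x{\left(V,A \right)} = 1$ ($x{\left(V,A \right)} = \frac{A + V}{A + V} = 1$)
$x{\left(a,846 \right)} + 1462874 = 1 + 1462874 = 1462875$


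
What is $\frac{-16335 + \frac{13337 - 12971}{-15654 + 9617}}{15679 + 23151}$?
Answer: $- \frac{98614761}{234416710} \approx -0.42068$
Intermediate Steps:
$\frac{-16335 + \frac{13337 - 12971}{-15654 + 9617}}{15679 + 23151} = \frac{-16335 + \frac{366}{-6037}}{38830} = \left(-16335 + 366 \left(- \frac{1}{6037}\right)\right) \frac{1}{38830} = \left(-16335 - \frac{366}{6037}\right) \frac{1}{38830} = \left(- \frac{98614761}{6037}\right) \frac{1}{38830} = - \frac{98614761}{234416710}$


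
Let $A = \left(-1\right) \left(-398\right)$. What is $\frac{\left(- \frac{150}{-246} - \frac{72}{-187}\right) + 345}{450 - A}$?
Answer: $\frac{1326371}{199342} \approx 6.6537$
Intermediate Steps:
$A = 398$
$\frac{\left(- \frac{150}{-246} - \frac{72}{-187}\right) + 345}{450 - A} = \frac{\left(- \frac{150}{-246} - \frac{72}{-187}\right) + 345}{450 - 398} = \frac{\left(\left(-150\right) \left(- \frac{1}{246}\right) - - \frac{72}{187}\right) + 345}{450 - 398} = \frac{\left(\frac{25}{41} + \frac{72}{187}\right) + 345}{52} = \left(\frac{7627}{7667} + 345\right) \frac{1}{52} = \frac{2652742}{7667} \cdot \frac{1}{52} = \frac{1326371}{199342}$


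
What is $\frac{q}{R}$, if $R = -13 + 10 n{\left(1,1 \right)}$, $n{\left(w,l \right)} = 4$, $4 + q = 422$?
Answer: $\frac{418}{27} \approx 15.481$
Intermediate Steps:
$q = 418$ ($q = -4 + 422 = 418$)
$R = 27$ ($R = -13 + 10 \cdot 4 = -13 + 40 = 27$)
$\frac{q}{R} = \frac{418}{27}$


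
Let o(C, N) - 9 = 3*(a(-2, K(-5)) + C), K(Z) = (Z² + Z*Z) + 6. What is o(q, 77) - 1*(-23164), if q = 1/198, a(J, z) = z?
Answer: 1540507/66 ≈ 23341.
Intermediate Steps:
K(Z) = 6 + 2*Z² (K(Z) = (Z² + Z²) + 6 = 2*Z² + 6 = 6 + 2*Z²)
q = 1/198 ≈ 0.0050505
o(C, N) = 177 + 3*C (o(C, N) = 9 + 3*((6 + 2*(-5)²) + C) = 9 + 3*((6 + 2*25) + C) = 9 + 3*((6 + 50) + C) = 9 + 3*(56 + C) = 9 + (168 + 3*C) = 177 + 3*C)
o(q, 77) - 1*(-23164) = (177 + 3*(1/198)) - 1*(-23164) = (177 + 1/66) + 23164 = 11683/66 + 23164 = 1540507/66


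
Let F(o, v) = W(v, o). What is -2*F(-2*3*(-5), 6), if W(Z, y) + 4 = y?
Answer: -52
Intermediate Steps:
W(Z, y) = -4 + y
F(o, v) = -4 + o
-2*F(-2*3*(-5), 6) = -2*(-4 - 2*3*(-5)) = -2*(-4 - 6*(-5)) = -2*(-4 + 30) = -2*26 = -52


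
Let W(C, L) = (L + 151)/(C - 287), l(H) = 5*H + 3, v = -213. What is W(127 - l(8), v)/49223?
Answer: 62/9992269 ≈ 6.2048e-6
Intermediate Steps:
l(H) = 3 + 5*H
W(C, L) = (151 + L)/(-287 + C)
W(127 - l(8), v)/49223 = ((151 - 213)/(-287 + (127 - (3 + 5*8))))/49223 = (-62/(-287 + (127 - (3 + 40))))*(1/49223) = (-62/(-287 + (127 - 1*43)))*(1/49223) = (-62/(-287 + (127 - 43)))*(1/49223) = (-62/(-287 + 84))*(1/49223) = (-62/(-203))*(1/49223) = -1/203*(-62)*(1/49223) = (62/203)*(1/49223) = 62/9992269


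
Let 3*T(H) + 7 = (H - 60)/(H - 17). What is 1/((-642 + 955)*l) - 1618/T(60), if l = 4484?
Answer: 6812550175/9824444 ≈ 693.43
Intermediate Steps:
T(H) = -7/3 + (-60 + H)/(3*(-17 + H)) (T(H) = -7/3 + ((H - 60)/(H - 17))/3 = -7/3 + ((-60 + H)/(-17 + H))/3 = -7/3 + (-60 + H)/(3*(-17 + H)))
1/((-642 + 955)*l) - 1618/T(60) = 1/((-642 + 955)*4484) - 1618*3*(-17 + 60)/(59 - 6*60) = (1/4484)/313 - 1618*129/(59 - 360) = (1/313)*(1/4484) - 1618/((⅓)*(1/43)*(-301)) = 1/1403492 - 1618/(-7/3) = 1/1403492 - 1618*(-3/7) = 1/1403492 + 4854/7 = 6812550175/9824444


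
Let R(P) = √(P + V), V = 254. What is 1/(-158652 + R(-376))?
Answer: -79326/12585228613 - I*√122/25170457226 ≈ -6.3031e-6 - 4.3882e-10*I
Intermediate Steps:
R(P) = √(254 + P) (R(P) = √(P + 254) = √(254 + P))
1/(-158652 + R(-376)) = 1/(-158652 + √(254 - 376)) = 1/(-158652 + √(-122)) = 1/(-158652 + I*√122)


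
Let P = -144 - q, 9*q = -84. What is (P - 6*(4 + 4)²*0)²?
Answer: 163216/9 ≈ 18135.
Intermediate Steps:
q = -28/3 (q = (⅑)*(-84) = -28/3 ≈ -9.3333)
P = -404/3 (P = -144 - 1*(-28/3) = -144 + 28/3 = -404/3 ≈ -134.67)
(P - 6*(4 + 4)²*0)² = (-404/3 - 6*(4 + 4)²*0)² = (-404/3 - 6*8²*0)² = (-404/3 - 6*64*0)² = (-404/3 - 384*0)² = (-404/3 + 0)² = (-404/3)² = 163216/9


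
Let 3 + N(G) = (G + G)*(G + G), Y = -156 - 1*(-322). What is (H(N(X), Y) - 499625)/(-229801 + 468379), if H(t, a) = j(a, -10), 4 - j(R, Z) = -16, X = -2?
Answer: -166535/79526 ≈ -2.0941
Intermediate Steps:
Y = 166 (Y = -156 + 322 = 166)
j(R, Z) = 20 (j(R, Z) = 4 - 1*(-16) = 4 + 16 = 20)
N(G) = -3 + 4*G² (N(G) = -3 + (G + G)*(G + G) = -3 + (2*G)*(2*G) = -3 + 4*G²)
H(t, a) = 20
(H(N(X), Y) - 499625)/(-229801 + 468379) = (20 - 499625)/(-229801 + 468379) = -499605/238578 = -499605*1/238578 = -166535/79526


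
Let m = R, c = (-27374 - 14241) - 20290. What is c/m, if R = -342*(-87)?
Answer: -20635/9918 ≈ -2.0806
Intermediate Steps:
c = -61905 (c = -41615 - 20290 = -61905)
R = 29754
m = 29754
c/m = -61905/29754 = -61905*1/29754 = -20635/9918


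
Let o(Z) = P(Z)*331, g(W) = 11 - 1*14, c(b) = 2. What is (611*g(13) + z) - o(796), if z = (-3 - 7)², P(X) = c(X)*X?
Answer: -528685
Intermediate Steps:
g(W) = -3 (g(W) = 11 - 14 = -3)
P(X) = 2*X
z = 100 (z = (-10)² = 100)
o(Z) = 662*Z (o(Z) = (2*Z)*331 = 662*Z)
(611*g(13) + z) - o(796) = (611*(-3) + 100) - 662*796 = (-1833 + 100) - 1*526952 = -1733 - 526952 = -528685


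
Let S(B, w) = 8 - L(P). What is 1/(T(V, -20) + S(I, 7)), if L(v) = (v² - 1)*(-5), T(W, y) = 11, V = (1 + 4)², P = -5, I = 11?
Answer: 1/139 ≈ 0.0071942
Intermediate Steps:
V = 25 (V = 5² = 25)
L(v) = 5 - 5*v² (L(v) = (-1 + v²)*(-5) = 5 - 5*v²)
S(B, w) = 128 (S(B, w) = 8 - (5 - 5*(-5)²) = 8 - (5 - 5*25) = 8 - (5 - 125) = 8 - 1*(-120) = 8 + 120 = 128)
1/(T(V, -20) + S(I, 7)) = 1/(11 + 128) = 1/139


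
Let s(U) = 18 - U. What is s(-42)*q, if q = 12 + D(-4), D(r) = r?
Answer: 480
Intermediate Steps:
q = 8 (q = 12 - 4 = 8)
s(-42)*q = (18 - 1*(-42))*8 = (18 + 42)*8 = 60*8 = 480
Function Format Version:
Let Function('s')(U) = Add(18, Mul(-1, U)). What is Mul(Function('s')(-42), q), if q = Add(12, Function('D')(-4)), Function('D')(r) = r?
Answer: 480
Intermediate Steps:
q = 8 (q = Add(12, -4) = 8)
Mul(Function('s')(-42), q) = Mul(Add(18, Mul(-1, -42)), 8) = Mul(Add(18, 42), 8) = Mul(60, 8) = 480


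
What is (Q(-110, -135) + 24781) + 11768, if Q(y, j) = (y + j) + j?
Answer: 36169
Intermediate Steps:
Q(y, j) = y + 2*j (Q(y, j) = (j + y) + j = y + 2*j)
(Q(-110, -135) + 24781) + 11768 = ((-110 + 2*(-135)) + 24781) + 11768 = ((-110 - 270) + 24781) + 11768 = (-380 + 24781) + 11768 = 24401 + 11768 = 36169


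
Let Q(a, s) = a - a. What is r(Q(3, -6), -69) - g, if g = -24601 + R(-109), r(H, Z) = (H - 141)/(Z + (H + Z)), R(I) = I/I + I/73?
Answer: 82615245/3358 ≈ 24603.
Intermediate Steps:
R(I) = 1 + I/73 (R(I) = 1 + I*(1/73) = 1 + I/73)
Q(a, s) = 0
r(H, Z) = (-141 + H)/(H + 2*Z)
g = -1795909/73 (g = -24601 + (1 + (1/73)*(-109)) = -24601 + (1 - 109/73) = -24601 - 36/73 = -1795909/73 ≈ -24602.)
r(Q(3, -6), -69) - g = (-141 + 0)/(0 + 2*(-69)) - 1*(-1795909/73) = -141/(0 - 138) + 1795909/73 = -141/(-138) + 1795909/73 = -1/138*(-141) + 1795909/73 = 47/46 + 1795909/73 = 82615245/3358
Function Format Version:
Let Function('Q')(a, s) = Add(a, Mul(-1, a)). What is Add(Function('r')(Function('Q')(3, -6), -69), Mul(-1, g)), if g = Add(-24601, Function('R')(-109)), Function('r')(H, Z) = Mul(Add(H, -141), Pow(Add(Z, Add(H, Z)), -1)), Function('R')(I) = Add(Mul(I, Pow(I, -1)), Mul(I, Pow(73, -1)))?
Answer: Rational(82615245, 3358) ≈ 24603.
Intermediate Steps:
Function('R')(I) = Add(1, Mul(Rational(1, 73), I)) (Function('R')(I) = Add(1, Mul(I, Rational(1, 73))) = Add(1, Mul(Rational(1, 73), I)))
Function('Q')(a, s) = 0
Function('r')(H, Z) = Mul(Pow(Add(H, Mul(2, Z)), -1), Add(-141, H)) (Function('r')(H, Z) = Mul(Add(-141, H), Pow(Add(H, Mul(2, Z)), -1)) = Mul(Pow(Add(H, Mul(2, Z)), -1), Add(-141, H)))
g = Rational(-1795909, 73) (g = Add(-24601, Add(1, Mul(Rational(1, 73), -109))) = Add(-24601, Add(1, Rational(-109, 73))) = Add(-24601, Rational(-36, 73)) = Rational(-1795909, 73) ≈ -24602.)
Add(Function('r')(Function('Q')(3, -6), -69), Mul(-1, g)) = Add(Mul(Pow(Add(0, Mul(2, -69)), -1), Add(-141, 0)), Mul(-1, Rational(-1795909, 73))) = Add(Mul(Pow(Add(0, -138), -1), -141), Rational(1795909, 73)) = Add(Mul(Pow(-138, -1), -141), Rational(1795909, 73)) = Add(Mul(Rational(-1, 138), -141), Rational(1795909, 73)) = Add(Rational(47, 46), Rational(1795909, 73)) = Rational(82615245, 3358)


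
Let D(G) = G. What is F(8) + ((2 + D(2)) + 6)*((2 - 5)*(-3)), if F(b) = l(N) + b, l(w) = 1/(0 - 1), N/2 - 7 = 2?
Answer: 97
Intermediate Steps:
N = 18 (N = 14 + 2*2 = 14 + 4 = 18)
l(w) = -1 (l(w) = 1/(-1) = -1)
F(b) = -1 + b
F(8) + ((2 + D(2)) + 6)*((2 - 5)*(-3)) = (-1 + 8) + ((2 + 2) + 6)*((2 - 5)*(-3)) = 7 + (4 + 6)*(-3*(-3)) = 7 + 10*9 = 7 + 90 = 97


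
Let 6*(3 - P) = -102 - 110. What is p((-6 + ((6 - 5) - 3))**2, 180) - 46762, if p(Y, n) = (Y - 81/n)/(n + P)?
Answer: -612578387/13100 ≈ -46762.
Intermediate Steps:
P = 115/3 (P = 3 - (-102 - 110)/6 = 3 - 1/6*(-212) = 3 + 106/3 = 115/3 ≈ 38.333)
p(Y, n) = (Y - 81/n)/(115/3 + n) (p(Y, n) = (Y - 81/n)/(n + 115/3) = (Y - 81/n)/(115/3 + n))
p((-6 + ((6 - 5) - 3))**2, 180) - 46762 = 3*(-81 + (-6 + ((6 - 5) - 3))**2*180)/(180*(115 + 3*180)) - 46762 = 3*(1/180)*(-81 + (-6 + (1 - 3))**2*180)/(115 + 540) - 46762 = 3*(1/180)*(-81 + (-6 - 2)**2*180)/655 - 46762 = 3*(1/180)*(1/655)*(-81 + (-8)**2*180) - 46762 = 3*(1/180)*(1/655)*(-81 + 64*180) - 46762 = 3*(1/180)*(1/655)*(-81 + 11520) - 46762 = 3*(1/180)*(1/655)*11439 - 46762 = 3813/13100 - 46762 = -612578387/13100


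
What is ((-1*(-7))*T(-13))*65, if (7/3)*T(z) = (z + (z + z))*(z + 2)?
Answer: 83655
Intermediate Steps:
T(z) = 9*z*(2 + z)/7 (T(z) = 3*((z + (z + z))*(z + 2))/7 = 3*((z + 2*z)*(2 + z))/7 = 3*((3*z)*(2 + z))/7 = 3*(3*z*(2 + z))/7 = 9*z*(2 + z)/7)
((-1*(-7))*T(-13))*65 = ((-1*(-7))*((9/7)*(-13)*(2 - 13)))*65 = (7*((9/7)*(-13)*(-11)))*65 = (7*(1287/7))*65 = 1287*65 = 83655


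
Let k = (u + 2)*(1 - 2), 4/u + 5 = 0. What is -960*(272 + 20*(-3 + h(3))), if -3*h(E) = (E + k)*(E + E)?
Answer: -134400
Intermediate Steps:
u = -⅘ (u = 4/(-5 + 0) = 4/(-5) = 4*(-⅕) = -⅘ ≈ -0.80000)
k = -6/5 (k = (-⅘ + 2)*(1 - 2) = (6/5)*(-1) = -6/5 ≈ -1.2000)
h(E) = -2*E*(-6/5 + E)/3 (h(E) = -(E - 6/5)*(E + E)/3 = -(-6/5 + E)*2*E/3 = -2*E*(-6/5 + E)/3)
-960*(272 + 20*(-3 + h(3))) = -960*(272 + 20*(-3 + (2/15)*3*(6 - 5*3))) = -960*(272 + 20*(-3 + (2/15)*3*(6 - 15))) = -960*(272 + 20*(-3 + (2/15)*3*(-9))) = -960*(272 + 20*(-3 - 18/5)) = -960*(272 + 20*(-33/5)) = -960*(272 - 132) = -960*140 = -134400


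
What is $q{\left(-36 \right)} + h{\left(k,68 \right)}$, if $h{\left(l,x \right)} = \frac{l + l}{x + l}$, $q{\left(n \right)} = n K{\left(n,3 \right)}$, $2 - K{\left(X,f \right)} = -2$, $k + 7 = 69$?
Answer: $- \frac{9298}{65} \approx -143.05$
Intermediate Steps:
$k = 62$ ($k = -7 + 69 = 62$)
$K{\left(X,f \right)} = 4$ ($K{\left(X,f \right)} = 2 - -2 = 2 + 2 = 4$)
$q{\left(n \right)} = 4 n$ ($q{\left(n \right)} = n 4 = 4 n$)
$h{\left(l,x \right)} = \frac{2 l}{l + x}$
$q{\left(-36 \right)} + h{\left(k,68 \right)} = 4 \left(-36\right) + 2 \cdot 62 \frac{1}{62 + 68} = -144 + 2 \cdot 62 \cdot \frac{1}{130} = -144 + \frac{62}{65} = - \frac{9298}{65}$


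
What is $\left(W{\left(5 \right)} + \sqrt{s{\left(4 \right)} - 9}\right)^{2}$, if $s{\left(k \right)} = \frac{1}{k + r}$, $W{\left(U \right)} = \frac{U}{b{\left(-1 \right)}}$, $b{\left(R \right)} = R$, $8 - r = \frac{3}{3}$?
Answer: $\frac{177}{11} - \frac{70 i \sqrt{22}}{11} \approx 16.091 - 29.848 i$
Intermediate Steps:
$r = 7$ ($r = 8 - \frac{3}{3} = 8 - 3 \cdot \frac{1}{3} = 8 - 1 = 7$)
$W{\left(U \right)} = - U$ ($W{\left(U \right)} = \frac{U}{-1} = U \left(-1\right) = - U$)
$s{\left(k \right)} = \frac{1}{7 + k}$ ($s{\left(k \right)} = \frac{1}{k + 7} = \frac{1}{7 + k}$)
$\left(W{\left(5 \right)} + \sqrt{s{\left(4 \right)} - 9}\right)^{2} = \left(\left(-1\right) 5 + \sqrt{\frac{1}{7 + 4} - 9}\right)^{2} = \left(-5 + \sqrt{\frac{1}{11} - 9}\right)^{2} = \left(-5 + \sqrt{- \frac{98}{11}}\right)^{2} = \left(-5 + \frac{7 i \sqrt{22}}{11}\right)^{2}$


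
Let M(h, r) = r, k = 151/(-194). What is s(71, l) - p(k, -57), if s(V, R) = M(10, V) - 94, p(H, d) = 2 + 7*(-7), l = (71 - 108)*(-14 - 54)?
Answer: 24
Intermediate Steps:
l = 2516 (l = -37*(-68) = 2516)
k = -151/194 (k = 151*(-1/194) = -151/194 ≈ -0.77835)
p(H, d) = -47 (p(H, d) = 2 - 49 = -47)
s(V, R) = -94 + V (s(V, R) = V - 94 = -94 + V)
s(71, l) - p(k, -57) = (-94 + 71) - 1*(-47) = -23 + 47 = 24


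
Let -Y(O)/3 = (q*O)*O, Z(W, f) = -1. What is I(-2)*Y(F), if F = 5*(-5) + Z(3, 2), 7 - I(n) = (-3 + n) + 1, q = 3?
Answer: -66924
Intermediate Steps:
I(n) = 9 - n (I(n) = 7 - ((-3 + n) + 1) = 7 - (-2 + n) = 7 + (2 - n) = 9 - n)
F = -26 (F = 5*(-5) - 1 = -25 - 1 = -26)
Y(O) = -9*O**2 (Y(O) = -3*3*O*O = -9*O**2)
I(-2)*Y(F) = (9 - 1*(-2))*(-9*(-26)**2) = (9 + 2)*(-9*676) = 11*(-6084) = -66924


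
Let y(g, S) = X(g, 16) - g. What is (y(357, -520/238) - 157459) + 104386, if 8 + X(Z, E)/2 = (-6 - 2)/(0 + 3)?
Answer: -160354/3 ≈ -53451.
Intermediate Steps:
X(Z, E) = -64/3 (X(Z, E) = -16 + 2*((-6 - 2)/(0 + 3)) = -16 + 2*(-8/3) = -16 - 16/3 = -64/3)
y(g, S) = -64/3 - g
(y(357, -520/238) - 157459) + 104386 = ((-64/3 - 1*357) - 157459) + 104386 = ((-64/3 - 357) - 157459) + 104386 = (-1135/3 - 157459) + 104386 = -473512/3 + 104386 = -160354/3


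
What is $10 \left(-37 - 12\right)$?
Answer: $-490$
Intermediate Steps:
$10 \left(-37 - 12\right) = 10 \left(-49\right) = -490$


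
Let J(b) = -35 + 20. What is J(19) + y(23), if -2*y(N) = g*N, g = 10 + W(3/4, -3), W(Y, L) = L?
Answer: -191/2 ≈ -95.500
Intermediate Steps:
J(b) = -15
g = 7 (g = 10 - 3 = 7)
y(N) = -7*N/2
J(19) + y(23) = -15 - 7/2*23 = -15 - 161/2 = -191/2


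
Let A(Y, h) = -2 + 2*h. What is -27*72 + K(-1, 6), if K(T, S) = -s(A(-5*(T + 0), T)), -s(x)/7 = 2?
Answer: -1930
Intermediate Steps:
s(x) = -14 (s(x) = -7*2 = -14)
K(T, S) = 14 (K(T, S) = -1*(-14) = 14)
-27*72 + K(-1, 6) = -27*72 + 14 = -1944 + 14 = -1930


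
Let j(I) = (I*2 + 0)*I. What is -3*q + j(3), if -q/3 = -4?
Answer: -18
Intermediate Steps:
q = 12 (q = -3*(-4) = 12)
j(I) = 2*I² (j(I) = (2*I + 0)*I = (2*I)*I = 2*I²)
-3*q + j(3) = -3*12 + 2*3² = -36 + 2*9 = -36 + 18 = -18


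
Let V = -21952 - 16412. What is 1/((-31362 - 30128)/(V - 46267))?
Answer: 84631/61490 ≈ 1.3763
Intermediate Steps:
V = -38364
1/((-31362 - 30128)/(V - 46267)) = 1/((-31362 - 30128)/(-38364 - 46267)) = 1/(-61490/(-84631)) = 1/(-61490*(-1/84631)) = 1/(61490/84631) = 84631/61490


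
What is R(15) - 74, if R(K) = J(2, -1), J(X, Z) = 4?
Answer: -70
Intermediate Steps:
R(K) = 4
R(15) - 74 = 4 - 74 = -70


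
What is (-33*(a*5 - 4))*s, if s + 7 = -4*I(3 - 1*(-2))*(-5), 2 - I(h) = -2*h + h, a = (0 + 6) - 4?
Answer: -26334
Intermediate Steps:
a = 2 (a = 6 - 4 = 2)
I(h) = 2 + h (I(h) = 2 - (-2*h + h) = 2 - (-1)*h = 2 + h)
s = 133 (s = -7 - 4*(2 + (3 - 1*(-2)))*(-5) = -7 - 4*(2 + (3 + 2))*(-5) = -7 - 4*(2 + 5)*(-5) = -7 - 4*7*(-5) = -7 - 28*(-5) = -7 + 140 = 133)
(-33*(a*5 - 4))*s = -33*(2*5 - 4)*133 = -33*(10 - 4)*133 = -33*6*133 = -198*133 = -26334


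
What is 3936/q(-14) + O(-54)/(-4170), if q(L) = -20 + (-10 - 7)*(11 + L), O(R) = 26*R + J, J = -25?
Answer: 16457419/129270 ≈ 127.31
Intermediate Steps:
O(R) = -25 + 26*R (O(R) = 26*R - 25 = -25 + 26*R)
q(L) = -207 - 17*L (q(L) = -20 - 17*(11 + L) = -20 + (-187 - 17*L) = -207 - 17*L)
3936/q(-14) + O(-54)/(-4170) = 3936/(-207 - 17*(-14)) + (-25 + 26*(-54))/(-4170) = 3936/(-207 + 238) + (-25 - 1404)*(-1/4170) = 3936/31 - 1429*(-1/4170) = 3936*(1/31) + 1429/4170 = 3936/31 + 1429/4170 = 16457419/129270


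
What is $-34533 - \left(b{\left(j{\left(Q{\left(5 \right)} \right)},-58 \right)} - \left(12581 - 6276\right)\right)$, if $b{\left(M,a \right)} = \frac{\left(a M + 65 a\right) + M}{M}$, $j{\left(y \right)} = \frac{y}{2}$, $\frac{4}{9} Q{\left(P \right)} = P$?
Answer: $- \frac{247507}{9} \approx -27501.0$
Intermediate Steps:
$Q{\left(P \right)} = \frac{9 P}{4}$
$j{\left(y \right)} = \frac{y}{2}$ ($j{\left(y \right)} = y \frac{1}{2} = \frac{y}{2}$)
$b{\left(M,a \right)} = \frac{M + 65 a + M a}{M}$ ($b{\left(M,a \right)} = \frac{\left(M a + 65 a\right) + M}{M} = \frac{\left(65 a + M a\right) + M}{M} = \frac{M + 65 a + M a}{M}$)
$-34533 - \left(b{\left(j{\left(Q{\left(5 \right)} \right)},-58 \right)} - \left(12581 - 6276\right)\right) = -34533 - \left(\left(1 - 58 + 65 \left(-58\right) \frac{1}{\frac{1}{2} \cdot \frac{9}{4} \cdot 5}\right) - \left(12581 - 6276\right)\right) = -34533 - \left(\left(1 - 58 + 65 \left(-58\right) \frac{1}{\frac{1}{2} \cdot \frac{45}{4}}\right) - 6305\right) = -34533 - \left(\left(1 - 58 + 65 \left(-58\right) \frac{1}{\frac{45}{8}}\right) - 6305\right) = -34533 - \left(\left(1 - 58 + 65 \left(-58\right) \frac{8}{45}\right) - 6305\right) = -34533 - \left(\left(1 - 58 - \frac{6032}{9}\right) - 6305\right) = -34533 - \left(- \frac{6545}{9} - 6305\right) = -34533 - - \frac{63290}{9} = -34533 + \frac{63290}{9} = - \frac{247507}{9}$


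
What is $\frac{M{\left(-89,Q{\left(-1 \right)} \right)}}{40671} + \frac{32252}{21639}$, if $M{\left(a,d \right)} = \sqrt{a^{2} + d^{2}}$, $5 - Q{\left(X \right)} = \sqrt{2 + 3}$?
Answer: $\frac{32252}{21639} + \frac{\sqrt{7951 - 10 \sqrt{5}}}{40671} \approx 1.4926$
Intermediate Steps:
$Q{\left(X \right)} = 5 - \sqrt{5}$ ($Q{\left(X \right)} = 5 - \sqrt{2 + 3} = 5 - \sqrt{5}$)
$\frac{M{\left(-89,Q{\left(-1 \right)} \right)}}{40671} + \frac{32252}{21639} = \frac{\sqrt{\left(-89\right)^{2} + \left(5 - \sqrt{5}\right)^{2}}}{40671} + \frac{32252}{21639} = \sqrt{7921 + \left(5 - \sqrt{5}\right)^{2}} \cdot \frac{1}{40671} + 32252 \cdot \frac{1}{21639} = \frac{\sqrt{7921 + \left(5 - \sqrt{5}\right)^{2}}}{40671} + \frac{32252}{21639} = \frac{32252}{21639} + \frac{\sqrt{7921 + \left(5 - \sqrt{5}\right)^{2}}}{40671}$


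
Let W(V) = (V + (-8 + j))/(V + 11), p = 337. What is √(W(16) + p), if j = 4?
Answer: √3037/3 ≈ 18.370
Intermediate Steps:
W(V) = (-4 + V)/(11 + V) (W(V) = (V + (-8 + 4))/(V + 11) = (V - 4)/(11 + V) = (-4 + V)/(11 + V))
√(W(16) + p) = √((-4 + 16)/(11 + 16) + 337) = √(12/27 + 337) = √((1/27)*12 + 337) = √(4/9 + 337) = √(3037/9) = √3037/3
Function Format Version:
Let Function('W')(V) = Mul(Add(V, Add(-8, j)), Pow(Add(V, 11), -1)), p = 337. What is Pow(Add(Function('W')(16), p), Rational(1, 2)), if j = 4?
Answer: Mul(Rational(1, 3), Pow(3037, Rational(1, 2))) ≈ 18.370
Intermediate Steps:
Function('W')(V) = Mul(Pow(Add(11, V), -1), Add(-4, V)) (Function('W')(V) = Mul(Add(V, Add(-8, 4)), Pow(Add(V, 11), -1)) = Mul(Add(V, -4), Pow(Add(11, V), -1)) = Mul(Add(-4, V), Pow(Add(11, V), -1)) = Mul(Pow(Add(11, V), -1), Add(-4, V)))
Pow(Add(Function('W')(16), p), Rational(1, 2)) = Pow(Add(Mul(Pow(Add(11, 16), -1), Add(-4, 16)), 337), Rational(1, 2)) = Pow(Add(Mul(Pow(27, -1), 12), 337), Rational(1, 2)) = Pow(Add(Mul(Rational(1, 27), 12), 337), Rational(1, 2)) = Pow(Add(Rational(4, 9), 337), Rational(1, 2)) = Pow(Rational(3037, 9), Rational(1, 2)) = Mul(Rational(1, 3), Pow(3037, Rational(1, 2)))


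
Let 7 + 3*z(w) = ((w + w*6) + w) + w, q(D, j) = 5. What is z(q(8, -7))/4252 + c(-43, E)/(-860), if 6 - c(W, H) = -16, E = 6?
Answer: -15497/685635 ≈ -0.022602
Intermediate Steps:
c(W, H) = 22 (c(W, H) = 6 - 1*(-16) = 6 + 16 = 22)
z(w) = -7/3 + 3*w (z(w) = -7/3 + (((w + w*6) + w) + w)/3 = -7/3 + (((w + 6*w) + w) + w)/3 = -7/3 + ((7*w + w) + w)/3 = -7/3 + (8*w + w)/3 = -7/3 + (9*w)/3 = -7/3 + 3*w)
z(q(8, -7))/4252 + c(-43, E)/(-860) = (-7/3 + 3*5)/4252 + 22/(-860) = (-7/3 + 15)*(1/4252) + 22*(-1/860) = (38/3)*(1/4252) - 11/430 = 19/6378 - 11/430 = -15497/685635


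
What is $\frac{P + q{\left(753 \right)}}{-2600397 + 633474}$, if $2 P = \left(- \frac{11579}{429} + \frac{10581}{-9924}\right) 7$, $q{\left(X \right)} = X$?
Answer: $- \frac{1858497887}{5582646741672} \approx -0.00033291$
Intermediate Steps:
$P = - \frac{278714905}{2838264}$ ($P = \frac{\left(- \frac{11579}{429} + \frac{10581}{-9924}\right) 7}{2} = \frac{\left(\left(-11579\right) \frac{1}{429} + 10581 \left(- \frac{1}{9924}\right)\right) 7}{2} = \frac{\left(- \frac{11579}{429} - \frac{3527}{3308}\right) 7}{2} = \frac{\left(- \frac{39816415}{1419132}\right) 7}{2} = \frac{1}{2} \left(- \frac{278714905}{1419132}\right) = - \frac{278714905}{2838264} \approx -98.199$)
$\frac{P + q{\left(753 \right)}}{-2600397 + 633474} = \frac{- \frac{278714905}{2838264} + 753}{-2600397 + 633474} = \frac{1858497887}{2838264 \left(-1966923\right)} = \frac{1858497887}{2838264} \left(- \frac{1}{1966923}\right) = - \frac{1858497887}{5582646741672}$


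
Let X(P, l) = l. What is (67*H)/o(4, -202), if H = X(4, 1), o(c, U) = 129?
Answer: 67/129 ≈ 0.51938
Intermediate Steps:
H = 1
(67*H)/o(4, -202) = (67*1)/129 = 67*(1/129) = 67/129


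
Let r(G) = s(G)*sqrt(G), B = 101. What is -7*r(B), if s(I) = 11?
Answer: -77*sqrt(101) ≈ -773.84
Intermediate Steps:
r(G) = 11*sqrt(G)
-7*r(B) = -77*sqrt(101)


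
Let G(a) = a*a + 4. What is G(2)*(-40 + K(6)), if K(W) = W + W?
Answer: -224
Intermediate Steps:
G(a) = 4 + a² (G(a) = a² + 4 = 4 + a²)
K(W) = 2*W
G(2)*(-40 + K(6)) = (4 + 2²)*(-40 + 2*6) = (4 + 4)*(-40 + 12) = 8*(-28) = -224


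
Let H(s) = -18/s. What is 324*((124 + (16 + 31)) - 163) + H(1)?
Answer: 2574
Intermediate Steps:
324*((124 + (16 + 31)) - 163) + H(1) = 324*((124 + (16 + 31)) - 163) - 18/1 = 324*((124 + 47) - 163) - 18*1 = 324*(171 - 163) - 18 = 324*8 - 18 = 2592 - 18 = 2574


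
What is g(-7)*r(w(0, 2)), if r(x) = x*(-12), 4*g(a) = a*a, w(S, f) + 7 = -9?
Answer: 2352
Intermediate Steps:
w(S, f) = -16 (w(S, f) = -7 - 9 = -16)
g(a) = a**2/4 (g(a) = (a*a)/4 = a**2/4)
r(x) = -12*x
g(-7)*r(w(0, 2)) = ((1/4)*(-7)**2)*(-12*(-16)) = ((1/4)*49)*192 = (49/4)*192 = 2352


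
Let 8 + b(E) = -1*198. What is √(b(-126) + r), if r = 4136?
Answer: √3930 ≈ 62.690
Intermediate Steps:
b(E) = -206 (b(E) = -8 - 1*198 = -8 - 198 = -206)
√(b(-126) + r) = √(-206 + 4136) = √3930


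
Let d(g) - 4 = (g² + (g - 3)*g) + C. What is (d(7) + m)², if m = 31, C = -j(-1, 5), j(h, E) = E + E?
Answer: 10404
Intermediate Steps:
j(h, E) = 2*E
C = -10 (C = -2*5 = -1*10 = -10)
d(g) = -6 + g² + g*(-3 + g) (d(g) = 4 + ((g² + (g - 3)*g) - 10) = 4 + ((g² + (-3 + g)*g) - 10) = 4 + ((g² + g*(-3 + g)) - 10) = 4 + (-10 + g² + g*(-3 + g)) = -6 + g² + g*(-3 + g))
(d(7) + m)² = ((-6 - 3*7 + 2*7²) + 31)² = ((-6 - 21 + 2*49) + 31)² = ((-6 - 21 + 98) + 31)² = (71 + 31)² = 102² = 10404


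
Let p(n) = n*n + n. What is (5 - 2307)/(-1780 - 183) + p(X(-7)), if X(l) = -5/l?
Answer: 230578/96187 ≈ 2.3972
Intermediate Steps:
p(n) = n + n² (p(n) = n² + n = n + n²)
(5 - 2307)/(-1780 - 183) + p(X(-7)) = (5 - 2307)/(-1780 - 183) + (-5/(-7))*(1 - 5/(-7)) = -2302/(-1963) + (-5*(-⅐))*(1 - 5*(-⅐)) = -2302*(-1/1963) + 5*(1 + 5/7)/7 = 2302/1963 + (5/7)*(12/7) = 2302/1963 + 60/49 = 230578/96187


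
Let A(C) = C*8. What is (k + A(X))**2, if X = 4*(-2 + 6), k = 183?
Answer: 96721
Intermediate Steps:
X = 16 (X = 4*4 = 16)
A(C) = 8*C
(k + A(X))**2 = (183 + 8*16)**2 = (183 + 128)**2 = 311**2 = 96721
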